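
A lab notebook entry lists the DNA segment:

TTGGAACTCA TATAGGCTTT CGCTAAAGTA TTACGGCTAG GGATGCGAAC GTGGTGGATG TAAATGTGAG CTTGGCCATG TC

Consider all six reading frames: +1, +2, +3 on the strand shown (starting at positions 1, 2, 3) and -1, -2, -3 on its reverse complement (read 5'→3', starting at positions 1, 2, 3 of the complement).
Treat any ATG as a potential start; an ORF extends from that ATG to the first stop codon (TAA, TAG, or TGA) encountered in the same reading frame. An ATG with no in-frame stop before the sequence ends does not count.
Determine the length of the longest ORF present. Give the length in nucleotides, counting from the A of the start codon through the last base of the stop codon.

57

Reverse complement (5'→3'): GACATGGCCAAGCTCACATTTACATCCACCACGTTCGCATCCCTAGCCGTAATACTTTAGCGAAAGCCTATATGAGTTCCAA
Frame +1: TTG GAA CTC ATA TAG GCT TTC GCT AAA GTA TTA CGG CTA GGG ATG CGA ACG TGG TGG ATG TAA ATG TGA GCT TGG CCA TGT — ATG at 43, stop TAA at 61 → 21 nt; ATG at 58, stop TAA at 61 → 6 nt; ATG at 64, stop TGA at 67 → 6 nt.
Frame +2: TGG AAC TCA TAT AGG CTT TCG CTA AAG TAT TAC GGC TAG GGA TGC GAA CGT GGT GGA TGT AAA TGT GAG CTT GGC CAT GTC — no ATG→stop ORF.
Frame +3: GGA ACT CAT ATA GGC TTT CGC TAA AGT ATT ACG GCT AGG GAT GCG AAC GTG GTG GAT GTA AAT GTG AGC TTG GCC ATG — no ATG→stop ORF.
Frame -1: GAC ATG GCC AAG CTC ACA TTT ACA TCC ACC ACG TTC GCA TCC CTA GCC GTA ATA CTT TAG CGA AAG CCT ATA TGA GTT CCA — ATG at 4, stop TAG at 58 → 57 nt.
Frame -2: ACA TGG CCA AGC TCA CAT TTA CAT CCA CCA CGT TCG CAT CCC TAG CCG TAA TAC TTT AGC GAA AGC CTA TAT GAG TTC CAA — no ATG→stop ORF.
Frame -3: CAT GGC CAA GCT CAC ATT TAC ATC CAC CAC GTT CGC ATC CCT AGC CGT AAT ACT TTA GCG AAA GCC TAT ATG AGT TCC — no ATG→stop ORF.
Longest: frame -1, positions 4–60, 57 nt = 19 codons = 18 aa. → 57 nucleotides.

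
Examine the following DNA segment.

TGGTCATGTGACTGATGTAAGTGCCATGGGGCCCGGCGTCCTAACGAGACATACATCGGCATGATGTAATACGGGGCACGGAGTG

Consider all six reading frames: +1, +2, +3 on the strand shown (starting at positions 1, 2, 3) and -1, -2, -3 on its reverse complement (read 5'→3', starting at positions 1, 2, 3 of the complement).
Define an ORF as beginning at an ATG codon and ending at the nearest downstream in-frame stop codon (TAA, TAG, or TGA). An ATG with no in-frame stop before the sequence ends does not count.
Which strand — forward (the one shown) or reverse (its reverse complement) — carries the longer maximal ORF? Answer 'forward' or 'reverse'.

Reverse complement (5'→3'): CACTCCGTGCCCCGTATTACATCATGCCGATGTATGTCTCGTTAGGACGCCGGGCCCCATGGCACTTACATCAGTCACATGACCA
Frame +1: TGG TCA TGT GAC TGA TGT AAG TGC CAT GGG GCC CGG CGT CCT AAC GAG ACA TAC ATC GGC ATG ATG TAA TAC GGG GCA CGG AGT — ATG at 61, stop TAA at 67 → 9 nt; ATG at 64, stop TAA at 67 → 6 nt.
Frame +2: GGT CAT GTG ACT GAT GTA AGT GCC ATG GGG CCC GGC GTC CTA ACG AGA CAT ACA TCG GCA TGA TGT AAT ACG GGG CAC GGA GTG — ATG at 26, stop TGA at 62 → 39 nt.
Frame +3: GTC ATG TGA CTG ATG TAA GTG CCA TGG GGC CCG GCG TCC TAA CGA GAC ATA CAT CGG CAT GAT GTA ATA CGG GGC ACG GAG — ATG at 6, stop TGA at 9 → 6 nt; ATG at 15, stop TAA at 18 → 6 nt.
Frame -1: CAC TCC GTG CCC CGT ATT ACA TCA TGC CGA TGT ATG TCT CGT TAG GAC GCC GGG CCC CAT GGC ACT TAC ATC AGT CAC ATG ACC — ATG at 34, stop TAG at 43 → 12 nt.
Frame -2: ACT CCG TGC CCC GTA TTA CAT CAT GCC GAT GTA TGT CTC GTT AGG ACG CCG GGC CCC ATG GCA CTT ACA TCA GTC ACA TGA CCA — ATG at 59, stop TGA at 80 → 24 nt.
Frame -3: CTC CGT GCC CCG TAT TAC ATC ATG CCG ATG TAT GTC TCG TTA GGA CGC CGG GCC CCA TGG CAC TTA CAT CAG TCA CAT GAC — no ATG→stop ORF.
Forward-strand max 39 nt; reverse-strand max 24 nt. The forward strand has the longer ORF.

forward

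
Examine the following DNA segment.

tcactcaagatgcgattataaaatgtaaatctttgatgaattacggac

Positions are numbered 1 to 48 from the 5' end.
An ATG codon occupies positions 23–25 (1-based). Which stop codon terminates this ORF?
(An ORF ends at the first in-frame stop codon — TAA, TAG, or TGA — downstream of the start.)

Codons from position 23: ATG (23–25), TAA (26–28).
The first in-frame stop codon is TAA.

TAA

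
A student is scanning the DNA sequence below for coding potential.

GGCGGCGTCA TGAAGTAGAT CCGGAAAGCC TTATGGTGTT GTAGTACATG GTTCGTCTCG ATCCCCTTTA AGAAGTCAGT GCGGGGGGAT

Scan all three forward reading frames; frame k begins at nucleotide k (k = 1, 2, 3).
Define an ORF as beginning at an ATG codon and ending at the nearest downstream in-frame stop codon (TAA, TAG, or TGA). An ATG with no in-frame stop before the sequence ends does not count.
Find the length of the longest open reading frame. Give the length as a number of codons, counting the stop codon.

8

Frame 1: GGC GGC GTC ATG AAG TAG ATC CGG AAA GCC TTA TGG TGT TGT AGT ACA TGG TTC GTC TCG ATC CCC TTT AAG AAG TCA GTG CGG GGG GAT — ATG at 10, stop TAG at 16 → 9 nt.
Frame 2: GCG GCG TCA TGA AGT AGA TCC GGA AAG CCT TAT GGT GTT GTA GTA CAT GGT TCG TCT CGA TCC CCT TTA AGA AGT CAG TGC GGG GGG — no ATG→stop ORF.
Frame 3: CGG CGT CAT GAA GTA GAT CCG GAA AGC CTT ATG GTG TTG TAG TAC ATG GTT CGT CTC GAT CCC CTT TAA GAA GTC AGT GCG GGG GGA — ATG at 33, stop TAG at 42 → 12 nt; ATG at 48, stop TAA at 69 → 24 nt.
Longest: frame 3, positions 48–71, 24 nt = 8 codons = 7 aa. → 8 codons.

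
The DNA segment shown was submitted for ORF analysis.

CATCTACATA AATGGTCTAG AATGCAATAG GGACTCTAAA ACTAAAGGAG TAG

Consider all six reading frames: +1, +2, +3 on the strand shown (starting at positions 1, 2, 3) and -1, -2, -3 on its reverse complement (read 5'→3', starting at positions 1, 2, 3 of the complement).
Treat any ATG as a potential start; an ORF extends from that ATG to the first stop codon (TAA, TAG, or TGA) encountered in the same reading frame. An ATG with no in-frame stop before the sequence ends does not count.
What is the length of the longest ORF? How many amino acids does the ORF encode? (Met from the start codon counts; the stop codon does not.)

2

Reverse complement (5'→3'): CTACTCCTTTAGTTTTAGAGTCCCTATTGCATTCTAGACCATTTATGTAGATG
Frame +1: CAT CTA CAT AAA TGG TCT AGA ATG CAA TAG GGA CTC TAA AAC TAA AGG AGT — ATG at 22, stop TAG at 28 → 9 nt.
Frame +2: ATC TAC ATA AAT GGT CTA GAA TGC AAT AGG GAC TCT AAA ACT AAA GGA GTA — no ATG→stop ORF.
Frame +3: TCT ACA TAA ATG GTC TAG AAT GCA ATA GGG ACT CTA AAA CTA AAG GAG TAG — ATG at 12, stop TAG at 18 → 9 nt.
Frame -1: CTA CTC CTT TAG TTT TAG AGT CCC TAT TGC ATT CTA GAC CAT TTA TGT AGA — no ATG→stop ORF.
Frame -2: TAC TCC TTT AGT TTT AGA GTC CCT ATT GCA TTC TAG ACC ATT TAT GTA GAT — no ATG→stop ORF.
Frame -3: ACT CCT TTA GTT TTA GAG TCC CTA TTG CAT TCT AGA CCA TTT ATG TAG ATG — ATG at 45, stop TAG at 48 → 6 nt.
Longest: frame +1, positions 22–30, 9 nt = 3 codons = 2 aa. → 2 amino acids.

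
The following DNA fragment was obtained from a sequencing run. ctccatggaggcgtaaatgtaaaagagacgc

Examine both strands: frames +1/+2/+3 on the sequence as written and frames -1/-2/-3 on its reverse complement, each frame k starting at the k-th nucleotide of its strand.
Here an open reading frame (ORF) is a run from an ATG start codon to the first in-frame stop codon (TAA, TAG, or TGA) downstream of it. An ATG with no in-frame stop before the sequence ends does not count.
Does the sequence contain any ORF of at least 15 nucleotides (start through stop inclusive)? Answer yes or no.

Reverse complement (5'→3'): GCGTCTCTTTTACATTTACGCCTCCATGGAG
Frame +1: CTC CAT GGA GGC GTA AAT GTA AAA GAG ACG — no ATG→stop ORF.
Frame +2: TCC ATG GAG GCG TAA ATG TAA AAG AGA CGC — ATG at 5, stop TAA at 14 → 12 nt; ATG at 17, stop TAA at 20 → 6 nt.
Frame +3: CCA TGG AGG CGT AAA TGT AAA AGA GAC — no ATG→stop ORF.
Frame -1: GCG TCT CTT TTA CAT TTA CGC CTC CAT GGA — no ATG→stop ORF.
Frame -2: CGT CTC TTT TAC ATT TAC GCC TCC ATG GAG — no ATG→stop ORF.
Frame -3: GTC TCT TTT ACA TTT ACG CCT CCA TGG — no ATG→stop ORF.
Largest ORF found is 12 nucleotides < 15, so no.

no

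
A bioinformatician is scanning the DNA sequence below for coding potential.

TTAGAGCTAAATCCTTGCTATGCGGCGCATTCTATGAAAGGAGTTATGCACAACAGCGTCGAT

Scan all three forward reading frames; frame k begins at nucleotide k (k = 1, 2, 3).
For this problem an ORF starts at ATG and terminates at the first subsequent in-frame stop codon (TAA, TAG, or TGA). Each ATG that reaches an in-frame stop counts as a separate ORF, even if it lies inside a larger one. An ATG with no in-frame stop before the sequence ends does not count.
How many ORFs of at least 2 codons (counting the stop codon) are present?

1

Frame 1: TTA GAG CTA AAT CCT TGC TAT GCG GCG CAT TCT ATG AAA GGA GTT ATG CAC AAC AGC GTC GAT — no ATG→stop ORF.
Frame 2: TAG AGC TAA ATC CTT GCT ATG CGG CGC ATT CTA TGA AAG GAG TTA TGC ACA ACA GCG TCG — ATG at 20, stop TGA at 35 → 18 nt.
Frame 3: AGA GCT AAA TCC TTG CTA TGC GGC GCA TTC TAT GAA AGG AGT TAT GCA CAA CAG CGT CGA — no ATG→stop ORF.
ORFs ≥ 2 codons: frame 2 20–37 (6 codons). Count = 1.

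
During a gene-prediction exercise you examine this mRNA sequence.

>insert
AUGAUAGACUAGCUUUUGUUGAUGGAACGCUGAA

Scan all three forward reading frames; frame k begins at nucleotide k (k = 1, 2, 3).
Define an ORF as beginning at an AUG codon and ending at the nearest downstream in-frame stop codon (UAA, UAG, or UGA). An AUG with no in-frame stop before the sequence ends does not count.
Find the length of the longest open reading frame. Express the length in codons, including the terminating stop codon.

Frame 1: AUG AUA GAC UAG CUU UUG UUG AUG GAA CGC UGA — AUG at 1, stop UAG at 10 → 12 nt; AUG at 22, stop UGA at 31 → 12 nt.
Frame 2: UGA UAG ACU AGC UUU UGU UGA UGG AAC GCU GAA — no AUG→stop ORF.
Frame 3: GAU AGA CUA GCU UUU GUU GAU GGA ACG CUG — no AUG→stop ORF.
Longest: frame 1, positions 1–12, 12 nt = 4 codons = 3 aa. → 4 codons.

4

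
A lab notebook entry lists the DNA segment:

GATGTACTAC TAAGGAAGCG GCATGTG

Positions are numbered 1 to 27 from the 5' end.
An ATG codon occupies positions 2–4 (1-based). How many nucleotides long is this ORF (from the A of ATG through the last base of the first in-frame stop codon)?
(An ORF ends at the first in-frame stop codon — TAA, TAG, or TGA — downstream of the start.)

12

Codons from position 2: ATG (2–4), TAC (5–7), TAC (8–10), TAA (11–13).
TAA is the first in-frame stop; ORF spans 2–13, 12 nucleotides.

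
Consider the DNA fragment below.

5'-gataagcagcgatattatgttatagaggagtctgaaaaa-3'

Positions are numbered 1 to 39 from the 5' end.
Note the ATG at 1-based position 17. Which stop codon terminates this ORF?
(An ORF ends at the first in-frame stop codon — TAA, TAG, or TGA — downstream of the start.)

Codons from position 17: ATG (17–19), TTA (20–22), TAG (23–25).
The first in-frame stop codon is TAG.

TAG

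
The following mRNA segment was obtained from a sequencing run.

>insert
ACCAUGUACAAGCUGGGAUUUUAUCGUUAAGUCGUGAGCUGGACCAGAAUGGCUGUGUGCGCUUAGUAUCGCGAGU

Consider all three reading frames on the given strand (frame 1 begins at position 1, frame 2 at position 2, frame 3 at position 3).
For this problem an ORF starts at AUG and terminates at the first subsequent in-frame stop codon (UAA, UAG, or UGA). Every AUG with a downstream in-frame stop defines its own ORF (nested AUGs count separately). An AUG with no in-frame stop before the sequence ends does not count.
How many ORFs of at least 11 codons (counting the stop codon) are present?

Frame 1: ACC AUG UAC AAG CUG GGA UUU UAU CGU UAA GUC GUG AGC UGG ACC AGA AUG GCU GUG UGC GCU UAG UAU CGC GAG — AUG at 4, stop UAA at 28 → 27 nt; AUG at 49, stop UAG at 64 → 18 nt.
Frame 2: CCA UGU ACA AGC UGG GAU UUU AUC GUU AAG UCG UGA GCU GGA CCA GAA UGG CUG UGU GCG CUU AGU AUC GCG AGU — no AUG→stop ORF.
Frame 3: CAU GUA CAA GCU GGG AUU UUA UCG UUA AGU CGU GAG CUG GAC CAG AAU GGC UGU GUG CGC UUA GUA UCG CGA — no AUG→stop ORF.
No ORF reaches 11 codons. Count = 0.

0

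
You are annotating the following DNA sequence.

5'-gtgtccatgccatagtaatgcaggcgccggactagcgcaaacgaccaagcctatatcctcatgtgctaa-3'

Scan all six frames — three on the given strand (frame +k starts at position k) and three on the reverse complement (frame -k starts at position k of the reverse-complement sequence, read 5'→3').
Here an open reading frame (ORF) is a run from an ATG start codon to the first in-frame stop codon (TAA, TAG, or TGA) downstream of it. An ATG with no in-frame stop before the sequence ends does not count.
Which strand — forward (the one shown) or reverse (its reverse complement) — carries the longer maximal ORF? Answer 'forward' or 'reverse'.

Reverse complement (5'→3'): TTAGCACATGAGGATATAGGCTTGGTCGTTTGCGCTAGTCCGGCGCCTGCATTACTATGGCATGGACAC
Frame +1: GTG TCC ATG CCA TAG TAA TGC AGG CGC CGG ACT AGC GCA AAC GAC CAA GCC TAT ATC CTC ATG TGC TAA — ATG at 7, stop TAG at 13 → 9 nt; ATG at 61, stop TAA at 67 → 9 nt.
Frame +2: TGT CCA TGC CAT AGT AAT GCA GGC GCC GGA CTA GCG CAA ACG ACC AAG CCT ATA TCC TCA TGT GCT — no ATG→stop ORF.
Frame +3: GTC CAT GCC ATA GTA ATG CAG GCG CCG GAC TAG CGC AAA CGA CCA AGC CTA TAT CCT CAT GTG CTA — ATG at 18, stop TAG at 33 → 18 nt.
Frame -1: TTA GCA CAT GAG GAT ATA GGC TTG GTC GTT TGC GCT AGT CCG GCG CCT GCA TTA CTA TGG CAT GGA CAC — no ATG→stop ORF.
Frame -2: TAG CAC ATG AGG ATA TAG GCT TGG TCG TTT GCG CTA GTC CGG CGC CTG CAT TAC TAT GGC ATG GAC — ATG at 8, stop TAG at 17 → 12 nt.
Frame -3: AGC ACA TGA GGA TAT AGG CTT GGT CGT TTG CGC TAG TCC GGC GCC TGC ATT ACT ATG GCA TGG ACA — no ATG→stop ORF.
Forward-strand max 18 nt; reverse-strand max 12 nt. The forward strand has the longer ORF.

forward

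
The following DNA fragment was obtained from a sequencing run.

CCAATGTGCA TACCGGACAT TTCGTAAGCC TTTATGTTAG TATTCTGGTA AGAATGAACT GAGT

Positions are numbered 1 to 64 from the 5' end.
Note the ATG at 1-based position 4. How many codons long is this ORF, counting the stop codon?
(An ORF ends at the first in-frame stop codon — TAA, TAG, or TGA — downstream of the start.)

8

Codons from position 4: ATG (4–6), TGC (7–9), ATA (10–12), CCG (13–15), GAC (16–18), ATT (19–21), TCG (22–24), TAA (25–27).
TAA is the first in-frame stop; that's 8 codons including the stop.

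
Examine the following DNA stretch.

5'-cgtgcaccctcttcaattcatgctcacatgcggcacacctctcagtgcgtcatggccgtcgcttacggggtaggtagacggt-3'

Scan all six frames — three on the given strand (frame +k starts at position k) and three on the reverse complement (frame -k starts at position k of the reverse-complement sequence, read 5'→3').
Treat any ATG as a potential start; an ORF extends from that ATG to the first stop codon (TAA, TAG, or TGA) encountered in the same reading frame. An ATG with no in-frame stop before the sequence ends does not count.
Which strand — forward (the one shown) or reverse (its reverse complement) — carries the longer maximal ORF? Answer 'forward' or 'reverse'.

forward

Reverse complement (5'→3'): ACCGTCTACCTACCCCGTAAGCGACGGCCATGACGCACTGAGAGGTGTGCCGCATGTGAGCATGAATTGAAGAGGGTGCACG
Frame +1: CGT GCA CCC TCT TCA ATT CAT GCT CAC ATG CGG CAC ACC TCT CAG TGC GTC ATG GCC GTC GCT TAC GGG GTA GGT AGA CGG — no ATG→stop ORF.
Frame +2: GTG CAC CCT CTT CAA TTC ATG CTC ACA TGC GGC ACA CCT CTC AGT GCG TCA TGG CCG TCG CTT ACG GGG TAG GTA GAC GGT — ATG at 20, stop TAG at 71 → 54 nt.
Frame +3: TGC ACC CTC TTC AAT TCA TGC TCA CAT GCG GCA CAC CTC TCA GTG CGT CAT GGC CGT CGC TTA CGG GGT AGG TAG ACG — no ATG→stop ORF.
Frame -1: ACC GTC TAC CTA CCC CGT AAG CGA CGG CCA TGA CGC ACT GAG AGG TGT GCC GCA TGT GAG CAT GAA TTG AAG AGG GTG CAC — no ATG→stop ORF.
Frame -2: CCG TCT ACC TAC CCC GTA AGC GAC GGC CAT GAC GCA CTG AGA GGT GTG CCG CAT GTG AGC ATG AAT TGA AGA GGG TGC ACG — ATG at 62, stop TGA at 68 → 9 nt.
Frame -3: CGT CTA CCT ACC CCG TAA GCG ACG GCC ATG ACG CAC TGA GAG GTG TGC CGC ATG TGA GCA TGA ATT GAA GAG GGT GCA — ATG at 30, stop TGA at 39 → 12 nt; ATG at 54, stop TGA at 57 → 6 nt.
Forward-strand max 54 nt; reverse-strand max 12 nt. The forward strand has the longer ORF.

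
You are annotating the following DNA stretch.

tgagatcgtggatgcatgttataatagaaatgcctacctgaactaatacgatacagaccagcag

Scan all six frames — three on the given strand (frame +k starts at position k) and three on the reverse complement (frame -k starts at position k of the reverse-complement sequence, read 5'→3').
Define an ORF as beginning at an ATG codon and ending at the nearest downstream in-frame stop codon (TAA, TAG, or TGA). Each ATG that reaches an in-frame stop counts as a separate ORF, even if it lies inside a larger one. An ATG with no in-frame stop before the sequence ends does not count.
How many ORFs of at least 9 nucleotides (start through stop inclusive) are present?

3

Reverse complement (5'→3'): CTGCTGGTCTGTATCGTATTAGTTCAGGTAGGCATTTCTATTATAACATGCATCCACGATCTCA
Frame +1: TGA GAT CGT GGA TGC ATG TTA TAA TAG AAA TGC CTA CCT GAA CTA ATA CGA TAC AGA CCA GCA — ATG at 16, stop TAA at 22 → 9 nt.
Frame +2: GAG ATC GTG GAT GCA TGT TAT AAT AGA AAT GCC TAC CTG AAC TAA TAC GAT ACA GAC CAG CAG — no ATG→stop ORF.
Frame +3: AGA TCG TGG ATG CAT GTT ATA ATA GAA ATG CCT ACC TGA ACT AAT ACG ATA CAG ACC AGC — ATG at 12, stop TGA at 39 → 30 nt; ATG at 30, stop TGA at 39 → 12 nt.
Frame -1: CTG CTG GTC TGT ATC GTA TTA GTT CAG GTA GGC ATT TCT ATT ATA ACA TGC ATC CAC GAT CTC — no ATG→stop ORF.
Frame -2: TGC TGG TCT GTA TCG TAT TAG TTC AGG TAG GCA TTT CTA TTA TAA CAT GCA TCC ACG ATC TCA — no ATG→stop ORF.
Frame -3: GCT GGT CTG TAT CGT ATT AGT TCA GGT AGG CAT TTC TAT TAT AAC ATG CAT CCA CGA TCT — no ATG→stop ORF.
ORFs ≥ 9 nucleotides: frame +1 16–24 (9 nucleotides), frame +3 12–41 (30 nucleotides), frame +3 30–41 (12 nucleotides). Count = 3.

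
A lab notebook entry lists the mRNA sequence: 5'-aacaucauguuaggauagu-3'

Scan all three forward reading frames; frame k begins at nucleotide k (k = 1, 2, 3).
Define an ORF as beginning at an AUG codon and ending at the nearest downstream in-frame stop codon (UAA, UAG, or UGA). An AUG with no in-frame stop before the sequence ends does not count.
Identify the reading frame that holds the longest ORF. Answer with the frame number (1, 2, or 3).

Frame 1: AAC AUC AUG UUA GGA UAG — AUG at 7, stop UAG at 16 → 12 nt.
Frame 2: ACA UCA UGU UAG GAU AGU — no AUG→stop ORF.
Frame 3: CAU CAU GUU AGG AUA — no AUG→stop ORF.
Longest ORF is 12 nt in frame 1 (positions 7–18).

1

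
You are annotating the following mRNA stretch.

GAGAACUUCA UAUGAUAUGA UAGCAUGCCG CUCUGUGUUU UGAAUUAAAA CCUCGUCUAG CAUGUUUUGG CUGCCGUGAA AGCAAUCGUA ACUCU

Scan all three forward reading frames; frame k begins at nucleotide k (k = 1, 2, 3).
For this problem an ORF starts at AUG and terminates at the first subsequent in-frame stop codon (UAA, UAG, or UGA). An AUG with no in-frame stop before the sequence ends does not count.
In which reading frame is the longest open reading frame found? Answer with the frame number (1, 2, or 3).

2

Frame 1: GAG AAC UUC AUA UGA UAU GAU AGC AUG CCG CUC UGU GUU UUG AAU UAA AAC CUC GUC UAG CAU GUU UUG GCU GCC GUG AAA GCA AUC GUA ACU — AUG at 25, stop UAA at 46 → 24 nt.
Frame 2: AGA ACU UCA UAU GAU AUG AUA GCA UGC CGC UCU GUG UUU UGA AUU AAA ACC UCG UCU AGC AUG UUU UGG CUG CCG UGA AAG CAA UCG UAA CUC — AUG at 17, stop UGA at 41 → 27 nt; AUG at 62, stop UGA at 77 → 18 nt.
Frame 3: GAA CUU CAU AUG AUA UGA UAG CAU GCC GCU CUG UGU UUU GAA UUA AAA CCU CGU CUA GCA UGU UUU GGC UGC CGU GAA AGC AAU CGU AAC UCU — AUG at 12, stop UGA at 18 → 9 nt.
Longest ORF is 27 nt in frame 2 (positions 17–43).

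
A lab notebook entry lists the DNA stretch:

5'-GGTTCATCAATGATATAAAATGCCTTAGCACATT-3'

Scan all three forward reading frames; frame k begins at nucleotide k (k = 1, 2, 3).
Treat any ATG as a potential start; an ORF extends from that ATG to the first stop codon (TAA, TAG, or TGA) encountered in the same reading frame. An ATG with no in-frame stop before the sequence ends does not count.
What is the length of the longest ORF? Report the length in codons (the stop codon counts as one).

3

Frame 1: GGT TCA TCA ATG ATA TAA AAT GCC TTA GCA CAT — ATG at 10, stop TAA at 16 → 9 nt.
Frame 2: GTT CAT CAA TGA TAT AAA ATG CCT TAG CAC ATT — ATG at 20, stop TAG at 26 → 9 nt.
Frame 3: TTC ATC AAT GAT ATA AAA TGC CTT AGC ACA — no ATG→stop ORF.
Longest: frame 1, positions 10–18, 9 nt = 3 codons = 2 aa. → 3 codons.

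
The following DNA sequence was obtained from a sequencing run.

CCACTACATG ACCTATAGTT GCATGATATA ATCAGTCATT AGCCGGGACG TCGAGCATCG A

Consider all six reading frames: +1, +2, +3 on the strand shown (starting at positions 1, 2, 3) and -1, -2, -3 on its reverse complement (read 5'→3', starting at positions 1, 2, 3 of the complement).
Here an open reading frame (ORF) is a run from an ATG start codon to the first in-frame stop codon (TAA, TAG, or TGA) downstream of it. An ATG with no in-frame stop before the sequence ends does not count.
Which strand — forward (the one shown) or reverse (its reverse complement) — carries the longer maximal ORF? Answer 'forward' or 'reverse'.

reverse

Reverse complement (5'→3'): TCGATGCTCGACGTCCCGGCTAATGACTGATTATATCATGCAACTATAGGTCATGTAGTGG
Frame +1: CCA CTA CAT GAC CTA TAG TTG CAT GAT ATA ATC AGT CAT TAG CCG GGA CGT CGA GCA TCG — no ATG→stop ORF.
Frame +2: CAC TAC ATG ACC TAT AGT TGC ATG ATA TAA TCA GTC ATT AGC CGG GAC GTC GAG CAT CGA — ATG at 8, stop TAA at 29 → 24 nt; ATG at 23, stop TAA at 29 → 9 nt.
Frame +3: ACT ACA TGA CCT ATA GTT GCA TGA TAT AAT CAG TCA TTA GCC GGG ACG TCG AGC ATC — no ATG→stop ORF.
Frame -1: TCG ATG CTC GAC GTC CCG GCT AAT GAC TGA TTA TAT CAT GCA ACT ATA GGT CAT GTA GTG — ATG at 4, stop TGA at 28 → 27 nt.
Frame -2: CGA TGC TCG ACG TCC CGG CTA ATG ACT GAT TAT ATC ATG CAA CTA TAG GTC ATG TAG TGG — ATG at 23, stop TAG at 47 → 27 nt; ATG at 38, stop TAG at 47 → 12 nt; ATG at 53, stop TAG at 56 → 6 nt.
Frame -3: GAT GCT CGA CGT CCC GGC TAA TGA CTG ATT ATA TCA TGC AAC TAT AGG TCA TGT AGT — no ATG→stop ORF.
Forward-strand max 24 nt; reverse-strand max 27 nt. The reverse strand has the longer ORF.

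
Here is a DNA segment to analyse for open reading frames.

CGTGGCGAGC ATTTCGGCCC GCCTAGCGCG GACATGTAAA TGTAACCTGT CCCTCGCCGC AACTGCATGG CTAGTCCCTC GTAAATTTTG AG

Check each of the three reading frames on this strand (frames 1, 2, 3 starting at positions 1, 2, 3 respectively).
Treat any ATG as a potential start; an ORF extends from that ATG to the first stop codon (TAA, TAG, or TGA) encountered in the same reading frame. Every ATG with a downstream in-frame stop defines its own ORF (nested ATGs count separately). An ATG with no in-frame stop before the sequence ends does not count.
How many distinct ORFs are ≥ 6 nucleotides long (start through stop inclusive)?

Frame 1: CGT GGC GAG CAT TTC GGC CCG CCT AGC GCG GAC ATG TAA ATG TAA CCT GTC CCT CGC CGC AAC TGC ATG GCT AGT CCC TCG TAA ATT TTG — ATG at 34, stop TAA at 37 → 6 nt; ATG at 40, stop TAA at 43 → 6 nt; ATG at 67, stop TAA at 82 → 18 nt.
Frame 2: GTG GCG AGC ATT TCG GCC CGC CTA GCG CGG ACA TGT AAA TGT AAC CTG TCC CTC GCC GCA ACT GCA TGG CTA GTC CCT CGT AAA TTT TGA — no ATG→stop ORF.
Frame 3: TGG CGA GCA TTT CGG CCC GCC TAG CGC GGA CAT GTA AAT GTA ACC TGT CCC TCG CCG CAA CTG CAT GGC TAG TCC CTC GTA AAT TTT GAG — no ATG→stop ORF.
ORFs ≥ 6 nucleotides: frame 1 34–39 (6 nucleotides), frame 1 40–45 (6 nucleotides), frame 1 67–84 (18 nucleotides). Count = 3.

3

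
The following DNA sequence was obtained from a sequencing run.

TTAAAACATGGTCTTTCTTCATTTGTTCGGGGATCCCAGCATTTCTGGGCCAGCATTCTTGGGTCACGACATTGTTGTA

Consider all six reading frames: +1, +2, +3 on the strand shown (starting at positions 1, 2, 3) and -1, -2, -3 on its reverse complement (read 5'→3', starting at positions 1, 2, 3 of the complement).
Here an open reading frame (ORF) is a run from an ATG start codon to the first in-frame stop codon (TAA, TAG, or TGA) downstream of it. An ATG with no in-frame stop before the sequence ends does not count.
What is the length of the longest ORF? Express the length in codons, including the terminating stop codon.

Reverse complement (5'→3'): TACAACAATGTCGTGACCCAAGAATGCTGGCCCAGAAATGCTGGGATCCCCGAACAAATGAAGAAAGACCATGTTTTAA
Frame +1: TTA AAA CAT GGT CTT TCT TCA TTT GTT CGG GGA TCC CAG CAT TTC TGG GCC AGC ATT CTT GGG TCA CGA CAT TGT TGT — no ATG→stop ORF.
Frame +2: TAA AAC ATG GTC TTT CTT CAT TTG TTC GGG GAT CCC AGC ATT TCT GGG CCA GCA TTC TTG GGT CAC GAC ATT GTT GTA — no ATG→stop ORF.
Frame +3: AAA ACA TGG TCT TTC TTC ATT TGT TCG GGG ATC CCA GCA TTT CTG GGC CAG CAT TCT TGG GTC ACG ACA TTG TTG — no ATG→stop ORF.
Frame -1: TAC AAC AAT GTC GTG ACC CAA GAA TGC TGG CCC AGA AAT GCT GGG ATC CCC GAA CAA ATG AAG AAA GAC CAT GTT TTA — no ATG→stop ORF.
Frame -2: ACA ACA ATG TCG TGA CCC AAG AAT GCT GGC CCA GAA ATG CTG GGA TCC CCG AAC AAA TGA AGA AAG ACC ATG TTT TAA — ATG at 8, stop TGA at 14 → 9 nt; ATG at 38, stop TGA at 59 → 24 nt; ATG at 71, stop TAA at 77 → 9 nt.
Frame -3: CAA CAA TGT CGT GAC CCA AGA ATG CTG GCC CAG AAA TGC TGG GAT CCC CGA ACA AAT GAA GAA AGA CCA TGT TTT — no ATG→stop ORF.
Longest: frame -2, positions 38–61, 24 nt = 8 codons = 7 aa. → 8 codons.

8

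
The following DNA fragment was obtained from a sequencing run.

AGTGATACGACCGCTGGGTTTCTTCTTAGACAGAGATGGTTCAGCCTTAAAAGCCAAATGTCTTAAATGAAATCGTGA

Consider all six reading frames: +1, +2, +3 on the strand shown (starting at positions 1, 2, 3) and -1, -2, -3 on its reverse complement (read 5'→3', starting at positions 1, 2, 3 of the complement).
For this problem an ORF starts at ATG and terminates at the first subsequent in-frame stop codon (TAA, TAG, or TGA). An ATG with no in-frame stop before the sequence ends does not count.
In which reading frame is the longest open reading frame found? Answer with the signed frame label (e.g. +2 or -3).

+3

Reverse complement (5'→3'): TCACGATTTCATTTAAGACATTTGGCTTTTAAGGCTGAACCATCTCTGTCTAAGAAGAAACCCAGCGGTCGTATCACT
Frame +1: AGT GAT ACG ACC GCT GGG TTT CTT CTT AGA CAG AGA TGG TTC AGC CTT AAA AGC CAA ATG TCT TAA ATG AAA TCG TGA — ATG at 58, stop TAA at 64 → 9 nt; ATG at 67, stop TGA at 76 → 12 nt.
Frame +2: GTG ATA CGA CCG CTG GGT TTC TTC TTA GAC AGA GAT GGT TCA GCC TTA AAA GCC AAA TGT CTT AAA TGA AAT CGT — no ATG→stop ORF.
Frame +3: TGA TAC GAC CGC TGG GTT TCT TCT TAG ACA GAG ATG GTT CAG CCT TAA AAG CCA AAT GTC TTA AAT GAA ATC GTG — ATG at 36, stop TAA at 48 → 15 nt.
Frame -1: TCA CGA TTT CAT TTA AGA CAT TTG GCT TTT AAG GCT GAA CCA TCT CTG TCT AAG AAG AAA CCC AGC GGT CGT ATC ACT — no ATG→stop ORF.
Frame -2: CAC GAT TTC ATT TAA GAC ATT TGG CTT TTA AGG CTG AAC CAT CTC TGT CTA AGA AGA AAC CCA GCG GTC GTA TCA — no ATG→stop ORF.
Frame -3: ACG ATT TCA TTT AAG ACA TTT GGC TTT TAA GGC TGA ACC ATC TCT GTC TAA GAA GAA ACC CAG CGG TCG TAT CAC — no ATG→stop ORF.
Longest ORF is 15 nt in frame +3 (positions 36–50).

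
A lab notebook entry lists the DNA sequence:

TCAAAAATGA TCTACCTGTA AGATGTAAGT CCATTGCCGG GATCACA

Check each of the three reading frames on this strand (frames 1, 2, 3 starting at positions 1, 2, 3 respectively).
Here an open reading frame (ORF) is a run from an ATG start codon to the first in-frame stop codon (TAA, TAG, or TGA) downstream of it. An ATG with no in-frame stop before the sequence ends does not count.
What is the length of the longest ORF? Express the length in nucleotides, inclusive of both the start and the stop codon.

Frame 1: TCA AAA ATG ATC TAC CTG TAA GAT GTA AGT CCA TTG CCG GGA TCA — ATG at 7, stop TAA at 19 → 15 nt.
Frame 2: CAA AAA TGA TCT ACC TGT AAG ATG TAA GTC CAT TGC CGG GAT CAC — ATG at 23, stop TAA at 26 → 6 nt.
Frame 3: AAA AAT GAT CTA CCT GTA AGA TGT AAG TCC ATT GCC GGG ATC ACA — no ATG→stop ORF.
Longest: frame 1, positions 7–21, 15 nt = 5 codons = 4 aa. → 15 nucleotides.

15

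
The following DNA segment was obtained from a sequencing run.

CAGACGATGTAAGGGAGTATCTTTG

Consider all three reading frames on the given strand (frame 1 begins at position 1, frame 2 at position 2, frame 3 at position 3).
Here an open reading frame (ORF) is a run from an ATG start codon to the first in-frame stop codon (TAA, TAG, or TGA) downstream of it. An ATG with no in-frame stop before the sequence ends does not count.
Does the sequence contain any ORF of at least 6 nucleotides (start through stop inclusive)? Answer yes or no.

Frame 1: CAG ACG ATG TAA GGG AGT ATC TTT — ATG at 7, stop TAA at 10 → 6 nt.
Frame 2: AGA CGA TGT AAG GGA GTA TCT TTG — no ATG→stop ORF.
Frame 3: GAC GAT GTA AGG GAG TAT CTT — no ATG→stop ORF.
Frame 1 has an ORF of 6 nucleotides (positions 7–12) ≥ 6, so yes.

yes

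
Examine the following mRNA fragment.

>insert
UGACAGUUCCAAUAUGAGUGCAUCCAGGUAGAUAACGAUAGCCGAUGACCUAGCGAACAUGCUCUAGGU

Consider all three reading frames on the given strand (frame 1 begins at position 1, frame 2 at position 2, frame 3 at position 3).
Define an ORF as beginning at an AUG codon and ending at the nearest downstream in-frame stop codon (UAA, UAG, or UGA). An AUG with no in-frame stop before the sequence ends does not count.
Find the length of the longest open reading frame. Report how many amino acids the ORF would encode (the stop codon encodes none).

5

Frame 1: UGA CAG UUC CAA UAU GAG UGC AUC CAG GUA GAU AAC GAU AGC CGA UGA CCU AGC GAA CAU GCU CUA GGU — no AUG→stop ORF.
Frame 2: GAC AGU UCC AAU AUG AGU GCA UCC AGG UAG AUA ACG AUA GCC GAU GAC CUA GCG AAC AUG CUC UAG — AUG at 14, stop UAG at 29 → 18 nt; AUG at 59, stop UAG at 65 → 9 nt.
Frame 3: ACA GUU CCA AUA UGA GUG CAU CCA GGU AGA UAA CGA UAG CCG AUG ACC UAG CGA ACA UGC UCU AGG — AUG at 45, stop UAG at 51 → 9 nt.
Longest: frame 2, positions 14–31, 18 nt = 6 codons = 5 aa. → 5 amino acids.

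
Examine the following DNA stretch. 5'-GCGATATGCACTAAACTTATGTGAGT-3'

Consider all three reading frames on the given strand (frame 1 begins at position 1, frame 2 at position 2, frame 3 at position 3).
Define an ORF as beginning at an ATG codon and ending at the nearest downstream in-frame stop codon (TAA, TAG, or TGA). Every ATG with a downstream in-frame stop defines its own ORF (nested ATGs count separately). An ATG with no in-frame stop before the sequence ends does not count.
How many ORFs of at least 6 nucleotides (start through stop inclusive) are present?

2

Frame 1: GCG ATA TGC ACT AAA CTT ATG TGA — ATG at 19, stop TGA at 22 → 6 nt.
Frame 2: CGA TAT GCA CTA AAC TTA TGT GAG — no ATG→stop ORF.
Frame 3: GAT ATG CAC TAA ACT TAT GTG AGT — ATG at 6, stop TAA at 12 → 9 nt.
ORFs ≥ 6 nucleotides: frame 1 19–24 (6 nucleotides), frame 3 6–14 (9 nucleotides). Count = 2.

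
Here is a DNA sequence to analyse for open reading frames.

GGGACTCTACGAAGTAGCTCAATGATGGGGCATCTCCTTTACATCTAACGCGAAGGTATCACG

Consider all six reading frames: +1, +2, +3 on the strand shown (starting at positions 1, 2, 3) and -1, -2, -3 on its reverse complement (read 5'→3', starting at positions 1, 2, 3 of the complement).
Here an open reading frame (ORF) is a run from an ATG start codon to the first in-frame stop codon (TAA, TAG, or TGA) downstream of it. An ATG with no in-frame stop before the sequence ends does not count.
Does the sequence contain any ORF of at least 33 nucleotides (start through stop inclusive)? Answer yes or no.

no

Reverse complement (5'→3'): CGTGATACCTTCGCGTTAGATGTAAAGGAGATGCCCCATCATTGAGCTACTTCGTAGAGTCCC
Frame +1: GGG ACT CTA CGA AGT AGC TCA ATG ATG GGG CAT CTC CTT TAC ATC TAA CGC GAA GGT ATC ACG — ATG at 22, stop TAA at 46 → 27 nt; ATG at 25, stop TAA at 46 → 24 nt.
Frame +2: GGA CTC TAC GAA GTA GCT CAA TGA TGG GGC ATC TCC TTT ACA TCT AAC GCG AAG GTA TCA — no ATG→stop ORF.
Frame +3: GAC TCT ACG AAG TAG CTC AAT GAT GGG GCA TCT CCT TTA CAT CTA ACG CGA AGG TAT CAC — no ATG→stop ORF.
Frame -1: CGT GAT ACC TTC GCG TTA GAT GTA AAG GAG ATG CCC CAT CAT TGA GCT ACT TCG TAG AGT CCC — ATG at 31, stop TGA at 43 → 15 nt.
Frame -2: GTG ATA CCT TCG CGT TAG ATG TAA AGG AGA TGC CCC ATC ATT GAG CTA CTT CGT AGA GTC — ATG at 20, stop TAA at 23 → 6 nt.
Frame -3: TGA TAC CTT CGC GTT AGA TGT AAA GGA GAT GCC CCA TCA TTG AGC TAC TTC GTA GAG TCC — no ATG→stop ORF.
Largest ORF found is 27 nucleotides < 33, so no.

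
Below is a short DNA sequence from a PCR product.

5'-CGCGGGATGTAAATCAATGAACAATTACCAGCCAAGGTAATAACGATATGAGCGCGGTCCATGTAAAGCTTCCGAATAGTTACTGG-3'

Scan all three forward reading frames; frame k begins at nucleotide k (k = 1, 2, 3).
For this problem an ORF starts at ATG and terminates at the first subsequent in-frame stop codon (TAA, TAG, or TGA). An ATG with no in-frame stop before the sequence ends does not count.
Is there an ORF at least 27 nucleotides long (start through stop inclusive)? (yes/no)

no

Frame 1: CGC GGG ATG TAA ATC AAT GAA CAA TTA CCA GCC AAG GTA ATA ACG ATA TGA GCG CGG TCC ATG TAA AGC TTC CGA ATA GTT ACT — ATG at 7, stop TAA at 10 → 6 nt; ATG at 61, stop TAA at 64 → 6 nt.
Frame 2: GCG GGA TGT AAA TCA ATG AAC AAT TAC CAG CCA AGG TAA TAA CGA TAT GAG CGC GGT CCA TGT AAA GCT TCC GAA TAG TTA CTG — ATG at 17, stop TAA at 38 → 24 nt.
Frame 3: CGG GAT GTA AAT CAA TGA ACA ATT ACC AGC CAA GGT AAT AAC GAT ATG AGC GCG GTC CAT GTA AAG CTT CCG AAT AGT TAC TGG — no ATG→stop ORF.
Largest ORF found is 24 nucleotides < 27, so no.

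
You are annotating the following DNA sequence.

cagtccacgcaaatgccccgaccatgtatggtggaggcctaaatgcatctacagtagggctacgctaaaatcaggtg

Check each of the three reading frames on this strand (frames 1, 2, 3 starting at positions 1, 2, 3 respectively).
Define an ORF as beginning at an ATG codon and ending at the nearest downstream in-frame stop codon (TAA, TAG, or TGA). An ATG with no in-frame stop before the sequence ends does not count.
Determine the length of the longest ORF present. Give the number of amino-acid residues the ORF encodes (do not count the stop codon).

14

Frame 1: CAG TCC ACG CAA ATG CCC CGA CCA TGT ATG GTG GAG GCC TAA ATG CAT CTA CAG TAG GGC TAC GCT AAA ATC AGG — ATG at 13, stop TAA at 40 → 30 nt; ATG at 28, stop TAA at 40 → 15 nt; ATG at 43, stop TAG at 55 → 15 nt.
Frame 2: AGT CCA CGC AAA TGC CCC GAC CAT GTA TGG TGG AGG CCT AAA TGC ATC TAC AGT AGG GCT ACG CTA AAA TCA GGT — no ATG→stop ORF.
Frame 3: GTC CAC GCA AAT GCC CCG ACC ATG TAT GGT GGA GGC CTA AAT GCA TCT ACA GTA GGG CTA CGC TAA AAT CAG GTG — ATG at 24, stop TAA at 66 → 45 nt.
Longest: frame 3, positions 24–68, 45 nt = 15 codons = 14 aa. → 14 amino acids.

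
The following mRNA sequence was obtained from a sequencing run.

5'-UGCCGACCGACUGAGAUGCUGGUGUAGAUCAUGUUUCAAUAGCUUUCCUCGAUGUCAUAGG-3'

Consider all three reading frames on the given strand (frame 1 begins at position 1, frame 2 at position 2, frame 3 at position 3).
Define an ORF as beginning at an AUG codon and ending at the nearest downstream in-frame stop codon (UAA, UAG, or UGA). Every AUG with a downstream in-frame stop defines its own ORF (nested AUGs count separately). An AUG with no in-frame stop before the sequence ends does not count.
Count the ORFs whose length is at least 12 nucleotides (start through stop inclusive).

2

Frame 1: UGC CGA CCG ACU GAG AUG CUG GUG UAG AUC AUG UUU CAA UAG CUU UCC UCG AUG UCA UAG — AUG at 16, stop UAG at 25 → 12 nt; AUG at 31, stop UAG at 40 → 12 nt; AUG at 52, stop UAG at 58 → 9 nt.
Frame 2: GCC GAC CGA CUG AGA UGC UGG UGU AGA UCA UGU UUC AAU AGC UUU CCU CGA UGU CAU AGG — no AUG→stop ORF.
Frame 3: CCG ACC GAC UGA GAU GCU GGU GUA GAU CAU GUU UCA AUA GCU UUC CUC GAU GUC AUA — no AUG→stop ORF.
ORFs ≥ 12 nucleotides: frame 1 16–27 (12 nucleotides), frame 1 31–42 (12 nucleotides). Count = 2.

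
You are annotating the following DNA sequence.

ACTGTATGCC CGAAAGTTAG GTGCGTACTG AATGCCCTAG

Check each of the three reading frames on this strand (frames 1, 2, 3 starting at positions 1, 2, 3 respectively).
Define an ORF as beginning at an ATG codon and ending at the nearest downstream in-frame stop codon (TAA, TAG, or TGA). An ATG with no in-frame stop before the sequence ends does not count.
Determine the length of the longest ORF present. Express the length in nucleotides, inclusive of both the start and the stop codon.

Frame 1: ACT GTA TGC CCG AAA GTT AGG TGC GTA CTG AAT GCC CTA — no ATG→stop ORF.
Frame 2: CTG TAT GCC CGA AAG TTA GGT GCG TAC TGA ATG CCC TAG — ATG at 32, stop TAG at 38 → 9 nt.
Frame 3: TGT ATG CCC GAA AGT TAG GTG CGT ACT GAA TGC CCT — ATG at 6, stop TAG at 18 → 15 nt.
Longest: frame 3, positions 6–20, 15 nt = 5 codons = 4 aa. → 15 nucleotides.

15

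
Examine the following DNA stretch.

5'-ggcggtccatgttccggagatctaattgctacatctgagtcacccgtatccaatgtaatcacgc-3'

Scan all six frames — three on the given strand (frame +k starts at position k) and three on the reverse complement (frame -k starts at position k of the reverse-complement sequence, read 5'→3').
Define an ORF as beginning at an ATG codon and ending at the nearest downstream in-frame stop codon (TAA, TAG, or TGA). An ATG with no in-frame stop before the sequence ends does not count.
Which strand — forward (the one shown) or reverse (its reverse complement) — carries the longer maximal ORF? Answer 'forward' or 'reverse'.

forward

Reverse complement (5'→3'): GCGTGATTACATTGGATACGGGTGACTCAGATGTAGCAATTAGATCTCCGGAACATGGACCGCC
Frame +1: GGC GGT CCA TGT TCC GGA GAT CTA ATT GCT ACA TCT GAG TCA CCC GTA TCC AAT GTA ATC ACG — no ATG→stop ORF.
Frame +2: GCG GTC CAT GTT CCG GAG ATC TAA TTG CTA CAT CTG AGT CAC CCG TAT CCA ATG TAA TCA CGC — ATG at 53, stop TAA at 56 → 6 nt.
Frame +3: CGG TCC ATG TTC CGG AGA TCT AAT TGC TAC ATC TGA GTC ACC CGT ATC CAA TGT AAT CAC — ATG at 9, stop TGA at 36 → 30 nt.
Frame -1: GCG TGA TTA CAT TGG ATA CGG GTG ACT CAG ATG TAG CAA TTA GAT CTC CGG AAC ATG GAC CGC — ATG at 31, stop TAG at 34 → 6 nt.
Frame -2: CGT GAT TAC ATT GGA TAC GGG TGA CTC AGA TGT AGC AAT TAG ATC TCC GGA ACA TGG ACC GCC — no ATG→stop ORF.
Frame -3: GTG ATT ACA TTG GAT ACG GGT GAC TCA GAT GTA GCA ATT AGA TCT CCG GAA CAT GGA CCG — no ATG→stop ORF.
Forward-strand max 30 nt; reverse-strand max 6 nt. The forward strand has the longer ORF.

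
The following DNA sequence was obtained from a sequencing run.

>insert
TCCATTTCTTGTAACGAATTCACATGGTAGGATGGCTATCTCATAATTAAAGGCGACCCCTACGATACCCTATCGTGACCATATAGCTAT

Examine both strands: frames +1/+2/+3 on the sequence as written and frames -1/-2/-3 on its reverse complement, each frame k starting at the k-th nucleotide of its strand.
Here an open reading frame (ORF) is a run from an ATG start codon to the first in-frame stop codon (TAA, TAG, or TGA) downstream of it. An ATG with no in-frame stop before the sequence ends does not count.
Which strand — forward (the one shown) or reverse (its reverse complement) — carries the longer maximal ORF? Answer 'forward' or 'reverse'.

reverse

Reverse complement (5'→3'): ATAGCTATATGGTCACGATAGGGTATCGTAGGGGTCGCCTTTAATTATGAGATAGCCATCCTACCATGTGAATTCGTTACAAGAAATGGA
Frame +1: TCC ATT TCT TGT AAC GAA TTC ACA TGG TAG GAT GGC TAT CTC ATA ATT AAA GGC GAC CCC TAC GAT ACC CTA TCG TGA CCA TAT AGC TAT — no ATG→stop ORF.
Frame +2: CCA TTT CTT GTA ACG AAT TCA CAT GGT AGG ATG GCT ATC TCA TAA TTA AAG GCG ACC CCT ACG ATA CCC TAT CGT GAC CAT ATA GCT — ATG at 32, stop TAA at 44 → 15 nt.
Frame +3: CAT TTC TTG TAA CGA ATT CAC ATG GTA GGA TGG CTA TCT CAT AAT TAA AGG CGA CCC CTA CGA TAC CCT ATC GTG ACC ATA TAG CTA — ATG at 24, stop TAA at 48 → 27 nt.
Frame -1: ATA GCT ATA TGG TCA CGA TAG GGT ATC GTA GGG GTC GCC TTT AAT TAT GAG ATA GCC ATC CTA CCA TGT GAA TTC GTT ACA AGA AAT GGA — no ATG→stop ORF.
Frame -2: TAG CTA TAT GGT CAC GAT AGG GTA TCG TAG GGG TCG CCT TTA ATT ATG AGA TAG CCA TCC TAC CAT GTG AAT TCG TTA CAA GAA ATG — ATG at 47, stop TAG at 53 → 9 nt.
Frame -3: AGC TAT ATG GTC ACG ATA GGG TAT CGT AGG GGT CGC CTT TAA TTA TGA GAT AGC CAT CCT ACC ATG TGA ATT CGT TAC AAG AAA TGG — ATG at 9, stop TAA at 42 → 36 nt; ATG at 66, stop TGA at 69 → 6 nt.
Forward-strand max 27 nt; reverse-strand max 36 nt. The reverse strand has the longer ORF.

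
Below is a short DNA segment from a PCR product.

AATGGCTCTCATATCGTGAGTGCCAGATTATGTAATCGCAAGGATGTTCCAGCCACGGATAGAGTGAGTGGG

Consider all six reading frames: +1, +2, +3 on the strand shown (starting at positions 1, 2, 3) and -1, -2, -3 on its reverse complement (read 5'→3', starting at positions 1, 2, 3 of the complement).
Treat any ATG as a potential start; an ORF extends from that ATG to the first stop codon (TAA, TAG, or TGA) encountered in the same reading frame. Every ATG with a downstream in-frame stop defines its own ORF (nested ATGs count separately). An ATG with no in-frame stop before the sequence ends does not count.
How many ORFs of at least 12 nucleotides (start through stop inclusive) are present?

2

Reverse complement (5'→3'): CCCACTCACTCTATCCGTGGCTGGAACATCCTTGCGATTACATAATCTGGCACTCACGATATGAGAGCCATT
Frame +1: AAT GGC TCT CAT ATC GTG AGT GCC AGA TTA TGT AAT CGC AAG GAT GTT CCA GCC ACG GAT AGA GTG AGT GGG — no ATG→stop ORF.
Frame +2: ATG GCT CTC ATA TCG TGA GTG CCA GAT TAT GTA ATC GCA AGG ATG TTC CAG CCA CGG ATA GAG TGA GTG — ATG at 2, stop TGA at 17 → 18 nt; ATG at 44, stop TGA at 65 → 24 nt.
Frame +3: TGG CTC TCA TAT CGT GAG TGC CAG ATT ATG TAA TCG CAA GGA TGT TCC AGC CAC GGA TAG AGT GAG TGG — ATG at 30, stop TAA at 33 → 6 nt.
Frame -1: CCC ACT CAC TCT ATC CGT GGC TGG AAC ATC CTT GCG ATT ACA TAA TCT GGC ACT CAC GAT ATG AGA GCC ATT — no ATG→stop ORF.
Frame -2: CCA CTC ACT CTA TCC GTG GCT GGA ACA TCC TTG CGA TTA CAT AAT CTG GCA CTC ACG ATA TGA GAG CCA — no ATG→stop ORF.
Frame -3: CAC TCA CTC TAT CCG TGG CTG GAA CAT CCT TGC GAT TAC ATA ATC TGG CAC TCA CGA TAT GAG AGC CAT — no ATG→stop ORF.
ORFs ≥ 12 nucleotides: frame +2 2–19 (18 nucleotides), frame +2 44–67 (24 nucleotides). Count = 2.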